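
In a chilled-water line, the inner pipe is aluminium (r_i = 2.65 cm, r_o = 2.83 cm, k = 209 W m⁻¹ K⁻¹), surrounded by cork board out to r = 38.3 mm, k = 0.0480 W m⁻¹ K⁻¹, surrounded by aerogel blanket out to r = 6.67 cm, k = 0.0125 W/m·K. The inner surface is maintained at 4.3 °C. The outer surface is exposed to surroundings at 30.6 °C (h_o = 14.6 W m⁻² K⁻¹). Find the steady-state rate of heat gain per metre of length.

Q' = 3.20 W/m

Resistance network (inner→outer):
  R'_aluminium = ln(0.0283/0.0265)/(2πk) = 0.06572/(2π·209) = 5.004×10^-5 m·K/W
  R'_cork board = ln(0.0383/0.0283)/(2πk) = 0.3026/(2π·0.0480) = 1.003 m·K/W
  R'_aerogel blanket = ln(0.0667/0.0383)/(2πk) = 0.5548/(2π·0.0125) = 7.063 m·K/W
  R'_conv,out = 1/(2πr h) = 1/(2π·0.0667·14.6) = 0.1634 m·K/W
ΣR = 5.004×10^-5 + 1.003 + 7.063 + 0.1634 = 8.229 m·K/W
Q' = ΔT/ΣR = (4.3 °C − 30.6 °C)/8.229 = -3.20 W/m
(Negative Q' ⇒ heat flows inward; heat gain = 3.20 W/m.)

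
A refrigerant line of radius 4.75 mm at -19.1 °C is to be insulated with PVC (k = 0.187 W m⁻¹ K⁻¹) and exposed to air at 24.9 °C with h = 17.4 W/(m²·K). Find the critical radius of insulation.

r_cr = 1.07 cm

For a cylinder, r_cr = k_ins/h = 0.187/17.4 = 0.0107 m = 1.07 cm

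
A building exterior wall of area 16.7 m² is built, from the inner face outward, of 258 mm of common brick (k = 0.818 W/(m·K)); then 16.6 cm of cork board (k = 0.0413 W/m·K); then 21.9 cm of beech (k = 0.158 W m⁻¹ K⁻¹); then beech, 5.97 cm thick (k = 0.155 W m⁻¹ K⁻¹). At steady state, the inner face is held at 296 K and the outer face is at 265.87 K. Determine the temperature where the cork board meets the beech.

Treat each layer as a resistance in series:
  R_common brick = L/(kA) = 0.258/(0.818·16.7) = 0.01889 K/W
  R_cork board = L/(kA) = 0.166/(0.0413·16.7) = 0.2407 K/W
  R_beech = L/(kA) = 0.219/(0.158·16.7) = 0.08300 K/W
  R_beech = L/(kA) = 0.0597/(0.155·16.7) = 0.02306 K/W
ΣR = 0.01889 + 0.2407 + 0.08300 + 0.02306 = 0.3657 K/W
Q = ΔT/ΣR = (296 K − 265.87 K)/0.3657 = 82.39 W
From the inner boundary to the cork board/beech interface, ΣR_partial = 0.2596 K/W.
T_interface = T_in − Q·ΣR_partial = 296 K − (82.39)(0.2596) = 274.61 K

T = 274.61 K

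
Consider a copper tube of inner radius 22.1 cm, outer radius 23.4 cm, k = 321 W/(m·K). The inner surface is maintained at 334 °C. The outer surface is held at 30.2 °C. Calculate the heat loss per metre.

Q' = 2πk·ΔT/ln(r₂/r₁) = 2π × 321 × 303.8 / ln(0.234/0.221) = 1.07×10^7 W/m

Q' = 1.07×10^7 W/m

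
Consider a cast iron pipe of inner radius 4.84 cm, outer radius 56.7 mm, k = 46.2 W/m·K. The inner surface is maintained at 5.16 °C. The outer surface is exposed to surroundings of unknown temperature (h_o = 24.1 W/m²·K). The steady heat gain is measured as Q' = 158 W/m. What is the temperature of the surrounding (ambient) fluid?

T_out = 23.6 °C

Sum the resistances:
  R'_cast iron = ln(0.0567/0.0484)/(2πk) = 0.1583/(2π·46.2) = 5.452×10^-4 m·K/W
  R'_conv,out = 1/(2πr h) = 1/(2π·0.0567·24.1) = 0.1165 m·K/W
ΣR = 0.1170 m·K/W
ΔT = Q'·ΣR = 158 × 0.1170 = 18.49 K
Heat flows inward, so T_out = T_in + ΔT = 5.16 + 18.49 = 23.6 °C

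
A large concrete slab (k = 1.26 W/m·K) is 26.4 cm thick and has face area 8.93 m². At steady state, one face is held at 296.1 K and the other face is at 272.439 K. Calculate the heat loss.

Q = kA·ΔT/L = 1.26 × 8.93 × |296.1 K − 272.439 K| / 0.264 = 1010 W

Q = 1010 W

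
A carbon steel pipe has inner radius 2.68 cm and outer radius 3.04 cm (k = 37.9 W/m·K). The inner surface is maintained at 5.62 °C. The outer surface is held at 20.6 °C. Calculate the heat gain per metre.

Q' = 28.3 kW/m

Q' = 2πk·ΔT/ln(r₂/r₁) = 2π × 37.9 × 14.98 / ln(0.0304/0.0268) = 28300 W/m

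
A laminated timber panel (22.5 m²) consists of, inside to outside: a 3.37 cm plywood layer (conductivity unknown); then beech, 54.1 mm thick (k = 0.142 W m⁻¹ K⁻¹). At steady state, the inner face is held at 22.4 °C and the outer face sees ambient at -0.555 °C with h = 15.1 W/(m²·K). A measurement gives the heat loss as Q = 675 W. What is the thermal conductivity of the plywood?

ΣR = ΔT/Q = |22.4 − -0.555|/675 = 0.03401 K/W
Known resistances:
  R_beech = L/(kA) = 0.0541/(0.142·22.5) = 0.01693 K/W
  R_conv,out = 1/(hA) = 1/(15.1·22.5) = 0.002943 K/W
R_plywood = ΣR − ΣR_known = 0.03401 − 0.01987 = 0.01414 K/W
L/(kA) = 0.01414 ⇒ k = 0.0337/(0.01414·22.5) = 0.106 W/m·K

k = 0.106 W/m·K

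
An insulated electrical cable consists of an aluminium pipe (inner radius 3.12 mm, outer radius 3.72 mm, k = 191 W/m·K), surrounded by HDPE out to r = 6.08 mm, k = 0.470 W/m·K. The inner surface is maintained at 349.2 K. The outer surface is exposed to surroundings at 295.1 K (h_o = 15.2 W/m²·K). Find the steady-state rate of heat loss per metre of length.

Series thermal resistances, inner to outer:
  R'_aluminium = ln(0.00372/0.00312)/(2πk) = 0.1759/(2π·191) = 1.466×10^-4 m·K/W
  R'_HDPE = ln(0.00608/0.00372)/(2πk) = 0.4913/(2π·0.470) = 0.1664 m·K/W
  R'_conv,out = 1/(2πr h) = 1/(2π·0.00608·15.2) = 1.722 m·K/W
ΣR = 1.466×10^-4 + 0.1664 + 1.722 = 1.889 m·K/W
Q' = ΔT/ΣR = (349.2 K − 295.1 K)/1.889 = 28.6 W/m

Q' = 28.6 W/m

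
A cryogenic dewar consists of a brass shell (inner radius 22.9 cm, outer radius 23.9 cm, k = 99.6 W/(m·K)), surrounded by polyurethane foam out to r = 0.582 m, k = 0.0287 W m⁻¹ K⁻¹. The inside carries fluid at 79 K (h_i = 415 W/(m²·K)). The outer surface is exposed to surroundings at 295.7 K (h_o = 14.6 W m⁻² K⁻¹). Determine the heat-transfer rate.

Resistance network (inner→outer):
  R_conv,in = 1/(4πr²h) = 1/(4π·0.229²·415) = 0.003657 K/W
  R_brass = (1/0.229 − 1/0.239)/(4πk) = 0.1827/(4π·99.6) = 1.460×10^-4 K/W
  R_polyurethane foam = (1/0.239 − 1/0.582)/(4πk) = 2.466/(4π·0.0287) = 6.837 K/W
  R_conv,out = 1/(4πr²h) = 1/(4π·0.582²·14.6) = 0.01609 K/W
ΣR = 0.003657 + 1.460×10^-4 + 6.837 + 0.01609 = 6.857 K/W
Q = ΔT/ΣR = (79 K − 295.7 K)/6.857 = -31.6 W
(Negative Q ⇒ heat flows inward; heat gain = 31.6 W.)

Q = 31.6 W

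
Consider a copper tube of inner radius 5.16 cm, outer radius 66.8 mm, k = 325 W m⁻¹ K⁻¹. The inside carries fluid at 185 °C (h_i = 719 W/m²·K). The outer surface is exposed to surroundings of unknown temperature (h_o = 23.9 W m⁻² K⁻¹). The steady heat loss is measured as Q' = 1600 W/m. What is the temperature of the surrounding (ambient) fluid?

T_out = 18.4 °C

Sum the resistances:
  R'_conv,in = 1/(2πr h) = 1/(2π·0.0516·719) = 0.004290 m·K/W
  R'_copper = ln(0.0668/0.0516)/(2πk) = 0.2582/(2π·325) = 1.264×10^-4 m·K/W
  R'_conv,out = 1/(2πr h) = 1/(2π·0.0668·23.9) = 0.09969 m·K/W
ΣR = 0.1041 m·K/W
ΔT = Q'·ΣR = 1600 × 0.1041 = 166.6 K
Heat flows outward, so T_out = T_in − ΔT = 185 − 166.6 = 18.4 °C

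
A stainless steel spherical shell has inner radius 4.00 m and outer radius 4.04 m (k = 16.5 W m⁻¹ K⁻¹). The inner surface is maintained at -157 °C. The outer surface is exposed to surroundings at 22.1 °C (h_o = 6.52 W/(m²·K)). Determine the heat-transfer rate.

Q = 2.36×10^5 W

Resistance network (inner→outer):
  R_stainless steel = (1/4.00 − 1/4.04)/(4πk) = 0.002475/(4π·16.5) = 1.194×10^-5 K/W
  R_conv,out = 1/(4πr²h) = 1/(4π·4.04²·6.52) = 7.478×10^-4 K/W
ΣR = 1.194×10^-5 + 7.478×10^-4 = 7.597×10^-4 K/W
Q = ΔT/ΣR = (-157 °C − 22.1 °C)/7.597×10^-4 = -2.36×10^5 W
(Negative Q ⇒ heat flows inward; heat gain = 2.36×10^5 W.)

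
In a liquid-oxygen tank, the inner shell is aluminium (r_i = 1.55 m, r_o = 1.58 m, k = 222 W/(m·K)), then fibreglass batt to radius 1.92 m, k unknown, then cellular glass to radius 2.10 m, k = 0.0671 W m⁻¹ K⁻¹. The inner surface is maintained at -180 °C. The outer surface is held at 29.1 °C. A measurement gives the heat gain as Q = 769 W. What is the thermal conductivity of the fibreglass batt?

ΣR = ΔT/Q = |-180 − 29.1|/769 = 0.2719 K/W
Known resistances:
  R_aluminium = (1/1.55 − 1/1.58)/(4πk) = 0.01225/(4π·222) = 4.391×10^-6 K/W
  R_cellular glass = (1/1.92 − 1/2.10)/(4πk) = 0.04464/(4π·0.0671) = 0.05294 K/W
R_fibreglass batt = ΣR − ΣR_known = 0.2719 − 0.05294 = 0.2190 K/W
(1/r₁−1/r₂)/(4πk) = 0.2190 ⇒ k = 0.1121/(4π·0.2190) = 0.0407 W/m·K

k = 0.0407 W/m·K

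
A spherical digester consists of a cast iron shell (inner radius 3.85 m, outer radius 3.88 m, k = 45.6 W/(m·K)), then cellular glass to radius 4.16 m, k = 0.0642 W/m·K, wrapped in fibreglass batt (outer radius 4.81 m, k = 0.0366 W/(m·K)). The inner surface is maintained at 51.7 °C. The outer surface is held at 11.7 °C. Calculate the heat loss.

Series thermal resistances, inner to outer:
  R_cast iron = (1/3.85 − 1/3.88)/(4πk) = 0.002008/(4π·45.6) = 3.505×10^-6 K/W
  R_cellular glass = (1/3.88 − 1/4.16)/(4πk) = 0.01735/(4π·0.0642) = 0.02150 K/W
  R_fibreglass batt = (1/4.16 − 1/4.81)/(4πk) = 0.03248/(4π·0.0366) = 0.07063 K/W
ΣR = 3.505×10^-6 + 0.02150 + 0.07063 = 0.09213 K/W
Q = ΔT/ΣR = (51.7 °C − 11.7 °C)/0.09213 = 434 W

Q = 434 W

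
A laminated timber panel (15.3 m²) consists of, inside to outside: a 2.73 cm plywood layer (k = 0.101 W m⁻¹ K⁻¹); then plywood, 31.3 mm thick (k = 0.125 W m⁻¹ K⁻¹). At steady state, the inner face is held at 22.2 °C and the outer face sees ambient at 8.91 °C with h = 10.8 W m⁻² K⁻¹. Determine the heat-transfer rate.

Q = 332 W

Resistance network (inner→outer):
  R_plywood = L/(kA) = 0.0273/(0.101·15.3) = 0.01767 K/W
  R_plywood = L/(kA) = 0.0313/(0.125·15.3) = 0.01637 K/W
  R_conv,out = 1/(hA) = 1/(10.8·15.3) = 0.006052 K/W
ΣR = 0.01767 + 0.01637 + 0.006052 = 0.04009 K/W
Q = ΔT/ΣR = (22.2 °C − 8.91 °C)/0.04009 = 332 W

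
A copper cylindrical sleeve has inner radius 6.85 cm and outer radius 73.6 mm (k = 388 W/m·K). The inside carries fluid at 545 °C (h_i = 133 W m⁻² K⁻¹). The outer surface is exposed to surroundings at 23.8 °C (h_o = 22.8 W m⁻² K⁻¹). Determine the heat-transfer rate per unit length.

Q' = 4.64 kW/m

Series thermal resistances, inner to outer:
  R'_conv,in = 1/(2πr h) = 1/(2π·0.0685·133) = 0.01747 m·K/W
  R'_copper = ln(0.0736/0.0685)/(2πk) = 0.07181/(2π·388) = 2.946×10^-5 m·K/W
  R'_conv,out = 1/(2πr h) = 1/(2π·0.0736·22.8) = 0.09484 m·K/W
ΣR = 0.01747 + 2.946×10^-5 + 0.09484 = 0.1123 m·K/W
Q' = ΔT/ΣR = (545 °C − 23.8 °C)/0.1123 = 4640 W/m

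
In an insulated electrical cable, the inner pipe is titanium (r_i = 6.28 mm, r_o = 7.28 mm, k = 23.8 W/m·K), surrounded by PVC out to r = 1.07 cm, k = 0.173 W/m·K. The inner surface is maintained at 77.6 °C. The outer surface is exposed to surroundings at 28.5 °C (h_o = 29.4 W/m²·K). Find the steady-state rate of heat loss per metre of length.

Treat each layer as a resistance in series:
  R'_titanium = ln(0.00728/0.00628)/(2πk) = 0.1478/(2π·23.8) = 9.881×10^-4 m·K/W
  R'_PVC = ln(0.0107/0.00728)/(2πk) = 0.3851/(2π·0.173) = 0.3543 m·K/W
  R'_conv,out = 1/(2πr h) = 1/(2π·0.0107·29.4) = 0.5059 m·K/W
ΣR = 9.881×10^-4 + 0.3543 + 0.5059 = 0.8612 m·K/W
Q' = ΔT/ΣR = (77.6 °C − 28.5 °C)/0.8612 = 57.0 W/m

Q' = 57.0 W/m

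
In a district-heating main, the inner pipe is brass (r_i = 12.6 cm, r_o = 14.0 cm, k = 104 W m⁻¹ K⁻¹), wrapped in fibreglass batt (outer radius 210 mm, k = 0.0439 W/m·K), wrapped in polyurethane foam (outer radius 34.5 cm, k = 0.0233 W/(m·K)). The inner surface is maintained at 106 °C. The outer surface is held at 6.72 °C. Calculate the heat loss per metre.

Q' = 20.4 W/m

Series thermal resistances, inner to outer:
  R'_brass = ln(0.140/0.126)/(2πk) = 0.1054/(2π·104) = 1.612×10^-4 m·K/W
  R'_fibreglass batt = ln(0.210/0.140)/(2πk) = 0.4055/(2π·0.0439) = 1.470 m·K/W
  R'_polyurethane foam = ln(0.345/0.210)/(2πk) = 0.4964/(2π·0.0233) = 3.391 m·K/W
ΣR = 1.612×10^-4 + 1.470 + 3.391 = 4.861 m·K/W
Q' = ΔT/ΣR = (106 °C − 6.72 °C)/4.861 = 20.4 W/m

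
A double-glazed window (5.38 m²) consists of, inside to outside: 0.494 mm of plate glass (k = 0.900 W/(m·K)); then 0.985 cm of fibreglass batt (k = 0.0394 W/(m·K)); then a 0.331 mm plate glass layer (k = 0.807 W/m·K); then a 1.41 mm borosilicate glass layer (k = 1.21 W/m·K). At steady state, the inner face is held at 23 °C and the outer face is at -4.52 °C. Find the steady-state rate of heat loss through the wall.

Treat each layer as a resistance in series:
  R_plate glass = L/(kA) = 4.94×10^-4/(0.900·5.38) = 1.020×10^-4 K/W
  R_fibreglass batt = L/(kA) = 0.00985/(0.0394·5.38) = 0.04647 K/W
  R_plate glass = L/(kA) = 3.31×10^-4/(0.807·5.38) = 7.624×10^-5 K/W
  R_borosilicate glass = L/(kA) = 0.00141/(1.21·5.38) = 2.166×10^-4 K/W
ΣR = 1.020×10^-4 + 0.04647 + 7.624×10^-5 + 2.166×10^-4 = 0.04686 K/W
Q = ΔT/ΣR = (23 °C − -4.52 °C)/0.04686 = 587 W

Q = 587 W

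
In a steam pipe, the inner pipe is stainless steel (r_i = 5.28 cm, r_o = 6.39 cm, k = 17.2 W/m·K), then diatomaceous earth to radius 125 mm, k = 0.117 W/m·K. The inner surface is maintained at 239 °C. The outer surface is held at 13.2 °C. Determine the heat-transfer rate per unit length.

Resistance network (inner→outer):
  R'_stainless steel = ln(0.0639/0.0528)/(2πk) = 0.1908/(2π·17.2) = 0.001766 m·K/W
  R'_diatomaceous earth = ln(0.125/0.0639)/(2πk) = 0.6710/(2π·0.117) = 0.9128 m·K/W
ΣR = 0.001766 + 0.9128 = 0.9146 m·K/W
Q' = ΔT/ΣR = (239 °C − 13.2 °C)/0.9146 = 247 W/m

Q' = 247 W/m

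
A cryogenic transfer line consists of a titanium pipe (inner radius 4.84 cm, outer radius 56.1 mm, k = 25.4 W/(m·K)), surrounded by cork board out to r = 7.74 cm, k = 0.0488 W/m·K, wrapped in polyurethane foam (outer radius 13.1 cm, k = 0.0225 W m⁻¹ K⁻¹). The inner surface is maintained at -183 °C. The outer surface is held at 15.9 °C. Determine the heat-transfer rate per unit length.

Q' = 41.7 W/m

Series thermal resistances, inner to outer:
  R'_titanium = ln(0.0561/0.0484)/(2πk) = 0.1476/(2π·25.4) = 9.251×10^-4 m·K/W
  R'_cork board = ln(0.0774/0.0561)/(2πk) = 0.3219/(2π·0.0488) = 1.050 m·K/W
  R'_polyurethane foam = ln(0.131/0.0774)/(2πk) = 0.5262/(2π·0.0225) = 3.722 m·K/W
ΣR = 9.251×10^-4 + 1.050 + 3.722 = 4.773 m·K/W
Q' = ΔT/ΣR = (-183 °C − 15.9 °C)/4.773 = -41.7 W/m
(Negative Q' ⇒ heat flows inward; heat gain = 41.7 W/m.)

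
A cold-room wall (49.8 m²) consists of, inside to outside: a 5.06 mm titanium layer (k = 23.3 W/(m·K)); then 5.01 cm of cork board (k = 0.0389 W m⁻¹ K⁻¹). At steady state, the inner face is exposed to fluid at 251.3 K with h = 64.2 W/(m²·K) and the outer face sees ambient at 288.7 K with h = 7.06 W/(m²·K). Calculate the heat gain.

Q = 1290 W

Series thermal resistances, inner to outer:
  R_conv,in = 1/(hA) = 1/(64.2·49.8) = 3.128×10^-4 K/W
  R_titanium = L/(kA) = 0.00506/(23.3·49.8) = 4.361×10^-6 K/W
  R_cork board = L/(kA) = 0.0501/(0.0389·49.8) = 0.02586 K/W
  R_conv,out = 1/(hA) = 1/(7.06·49.8) = 0.002844 K/W
ΣR = 3.128×10^-4 + 4.361×10^-6 + 0.02586 + 0.002844 = 0.02902 K/W
Q = ΔT/ΣR = (251.3 K − 288.7 K)/0.02902 = -1290 W
(Negative Q ⇒ heat flows inward; heat gain = 1290 W.)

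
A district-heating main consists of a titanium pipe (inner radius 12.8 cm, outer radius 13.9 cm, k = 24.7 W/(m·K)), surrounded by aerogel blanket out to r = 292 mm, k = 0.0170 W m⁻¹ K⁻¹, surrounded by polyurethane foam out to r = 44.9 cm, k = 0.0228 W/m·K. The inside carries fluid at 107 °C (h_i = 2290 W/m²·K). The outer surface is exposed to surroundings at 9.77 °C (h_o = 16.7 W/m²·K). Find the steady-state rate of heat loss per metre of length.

Q' = 9.75 W/m

Treat each layer as a resistance in series:
  R'_conv,in = 1/(2πr h) = 1/(2π·0.128·2290) = 5.430×10^-4 m·K/W
  R'_titanium = ln(0.139/0.128)/(2πk) = 0.08244/(2π·24.7) = 5.312×10^-4 m·K/W
  R'_aerogel blanket = ln(0.292/0.139)/(2πk) = 0.7423/(2π·0.0170) = 6.949 m·K/W
  R'_polyurethane foam = ln(0.449/0.292)/(2πk) = 0.4303/(2π·0.0228) = 3.003 m·K/W
  R'_conv,out = 1/(2πr h) = 1/(2π·0.449·16.7) = 0.02123 m·K/W
ΣR = 5.430×10^-4 + 5.312×10^-4 + 6.949 + 3.003 + 0.02123 = 9.974 m·K/W
Q' = ΔT/ΣR = (107 °C − 9.77 °C)/9.974 = 9.75 W/m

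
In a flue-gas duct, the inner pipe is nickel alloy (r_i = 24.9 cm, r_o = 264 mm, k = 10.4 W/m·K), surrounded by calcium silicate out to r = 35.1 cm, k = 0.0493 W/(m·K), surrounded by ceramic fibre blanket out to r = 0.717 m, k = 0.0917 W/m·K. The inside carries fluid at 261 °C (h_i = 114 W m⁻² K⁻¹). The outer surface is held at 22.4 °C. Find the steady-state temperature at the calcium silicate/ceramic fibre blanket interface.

T = 159 °C

Treat each layer as a resistance in series:
  R'_conv,in = 1/(2πr h) = 1/(2π·0.249·114) = 0.005607 m·K/W
  R'_nickel alloy = ln(0.264/0.249)/(2πk) = 0.05850/(2π·10.4) = 8.952×10^-4 m·K/W
  R'_calcium silicate = ln(0.351/0.264)/(2πk) = 0.2848/(2π·0.0493) = 0.9195 m·K/W
  R'_ceramic fibre blanket = ln(0.717/0.351)/(2πk) = 0.7143/(2π·0.0917) = 1.240 m·K/W
ΣR = 0.005607 + 8.952×10^-4 + 0.9195 + 1.240 = 2.166 m·K/W
Q' = ΔT/ΣR = (261 °C − 22.4 °C)/2.166 = 110.2 W/m
From the inner boundary to the calcium silicate/ceramic fibre blanket interface, ΣR_partial = 0.9260 m·K/W.
T_interface = T_in − Q'·ΣR_partial = 261 °C − (110.2)(0.9260) = 159 °C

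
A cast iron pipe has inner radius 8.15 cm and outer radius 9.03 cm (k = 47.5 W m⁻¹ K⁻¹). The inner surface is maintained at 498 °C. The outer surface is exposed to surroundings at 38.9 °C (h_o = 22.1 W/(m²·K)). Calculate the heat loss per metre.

Resistance network (inner→outer):
  R'_cast iron = ln(0.0903/0.0815)/(2πk) = 0.1025/(2π·47.5) = 3.436×10^-4 m·K/W
  R'_conv,out = 1/(2πr h) = 1/(2π·0.0903·22.1) = 0.07975 m·K/W
ΣR = 3.436×10^-4 + 0.07975 = 0.08009 m·K/W
Q' = ΔT/ΣR = (498 °C − 38.9 °C)/0.08009 = 5730 W/m

Q' = 5730 W/m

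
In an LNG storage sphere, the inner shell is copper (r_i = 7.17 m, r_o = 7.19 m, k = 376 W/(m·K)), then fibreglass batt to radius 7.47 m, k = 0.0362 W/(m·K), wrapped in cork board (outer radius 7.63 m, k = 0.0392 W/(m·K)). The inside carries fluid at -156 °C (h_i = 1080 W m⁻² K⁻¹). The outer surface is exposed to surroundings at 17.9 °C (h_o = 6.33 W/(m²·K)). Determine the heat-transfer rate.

Series thermal resistances, inner to outer:
  R_conv,in = 1/(4πr²h) = 1/(4π·7.17²·1080) = 1.433×10^-6 K/W
  R_copper = (1/7.17 − 1/7.19)/(4πk) = 3.880×10^-4/(4π·376) = 8.211×10^-8 K/W
  R_fibreglass batt = (1/7.19 − 1/7.47)/(4πk) = 0.005213/(4π·0.0362) = 0.01146 K/W
  R_cork board = (1/7.47 − 1/7.63)/(4πk) = 0.002807/(4π·0.0392) = 0.005699 K/W
  R_conv,out = 1/(4πr²h) = 1/(4π·7.63²·6.33) = 2.159×10^-4 K/W
ΣR = 1.433×10^-6 + 8.211×10^-8 + 0.01146 + 0.005699 + 2.159×10^-4 = 0.01738 K/W
Q = ΔT/ΣR = (-156 °C − 17.9 °C)/0.01738 = -10000 W
(Negative Q ⇒ heat flows inward; heat gain = 10000 W.)

Q = 10.0 kW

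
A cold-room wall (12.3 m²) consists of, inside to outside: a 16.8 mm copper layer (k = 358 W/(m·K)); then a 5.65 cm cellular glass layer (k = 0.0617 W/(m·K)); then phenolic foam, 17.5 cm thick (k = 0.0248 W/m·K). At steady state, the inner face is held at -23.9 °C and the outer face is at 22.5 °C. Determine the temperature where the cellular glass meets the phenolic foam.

T = -18.6 °C

Series thermal resistances, inner to outer:
  R_copper = L/(kA) = 0.0168/(358·12.3) = 3.815×10^-6 K/W
  R_cellular glass = L/(kA) = 0.0565/(0.0617·12.3) = 0.07445 K/W
  R_phenolic foam = L/(kA) = 0.175/(0.0248·12.3) = 0.5737 K/W
ΣR = 3.815×10^-6 + 0.07445 + 0.5737 = 0.6482 K/W
Q = ΔT/ΣR = (-23.9 °C − 22.5 °C)/0.6482 = -71.58 W
From the inner boundary to the cellular glass/phenolic foam interface, ΣR_partial = 0.07445 K/W.
T_interface = T_in − Q·ΣR_partial = -23.9 °C − (-71.58)(0.07445) = -18.6 °C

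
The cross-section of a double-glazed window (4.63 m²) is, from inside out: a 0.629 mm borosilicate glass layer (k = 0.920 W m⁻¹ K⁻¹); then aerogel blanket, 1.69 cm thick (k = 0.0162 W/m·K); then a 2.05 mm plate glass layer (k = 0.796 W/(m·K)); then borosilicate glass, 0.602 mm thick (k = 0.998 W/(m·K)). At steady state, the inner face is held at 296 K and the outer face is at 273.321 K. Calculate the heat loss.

Series thermal resistances, inner to outer:
  R_borosilicate glass = L/(kA) = 6.29×10^-4/(0.920·4.63) = 1.477×10^-4 K/W
  R_aerogel blanket = L/(kA) = 0.0169/(0.0162·4.63) = 0.2253 K/W
  R_plate glass = L/(kA) = 0.00205/(0.796·4.63) = 5.562×10^-4 K/W
  R_borosilicate glass = L/(kA) = 6.02×10^-4/(0.998·4.63) = 1.303×10^-4 K/W
ΣR = 1.477×10^-4 + 0.2253 + 5.562×10^-4 + 1.303×10^-4 = 0.2261 K/W
Q = ΔT/ΣR = (296 K − 273.321 K)/0.2261 = 100 W

Q = 100 W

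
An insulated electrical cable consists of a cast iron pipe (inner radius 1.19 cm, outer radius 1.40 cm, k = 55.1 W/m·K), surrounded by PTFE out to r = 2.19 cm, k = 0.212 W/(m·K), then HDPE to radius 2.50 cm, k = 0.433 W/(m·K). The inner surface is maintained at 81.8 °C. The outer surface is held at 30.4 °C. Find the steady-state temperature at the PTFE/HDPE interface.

T = 36.9 °C

Series thermal resistances, inner to outer:
  R'_cast iron = ln(0.0140/0.0119)/(2πk) = 0.1625/(2π·55.1) = 4.694×10^-4 m·K/W
  R'_PTFE = ln(0.0219/0.0140)/(2πk) = 0.4474/(2π·0.212) = 0.3359 m·K/W
  R'_HDPE = ln(0.0250/0.0219)/(2πk) = 0.1324/(2π·0.433) = 0.04866 m·K/W
ΣR = 4.694×10^-4 + 0.3359 + 0.04866 = 0.3850 m·K/W
Q' = ΔT/ΣR = (81.8 °C − 30.4 °C)/0.3850 = 133.5 W/m
From the inner boundary to the PTFE/HDPE interface, ΣR_partial = 0.3364 m·K/W.
T_interface = T_in − Q'·ΣR_partial = 81.8 °C − (133.5)(0.3364) = 36.9 °C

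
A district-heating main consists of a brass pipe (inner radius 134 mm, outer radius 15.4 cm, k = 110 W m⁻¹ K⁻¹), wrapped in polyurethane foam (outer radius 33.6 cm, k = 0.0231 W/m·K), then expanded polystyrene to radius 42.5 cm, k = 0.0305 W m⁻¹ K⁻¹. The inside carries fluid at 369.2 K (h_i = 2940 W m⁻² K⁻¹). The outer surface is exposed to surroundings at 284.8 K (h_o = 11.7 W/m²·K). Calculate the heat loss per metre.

Treat each layer as a resistance in series:
  R'_conv,in = 1/(2πr h) = 1/(2π·0.134·2940) = 4.040×10^-4 m·K/W
  R'_brass = ln(0.154/0.134)/(2πk) = 0.1391/(2π·110) = 2.013×10^-4 m·K/W
  R'_polyurethane foam = ln(0.336/0.154)/(2πk) = 0.7802/(2π·0.0231) = 5.375 m·K/W
  R'_expanded polystyrene = ln(0.425/0.336)/(2πk) = 0.2350/(2π·0.0305) = 1.226 m·K/W
  R'_conv,out = 1/(2πr h) = 1/(2π·0.425·11.7) = 0.03201 m·K/W
ΣR = 4.040×10^-4 + 2.013×10^-4 + 5.375 + 1.226 + 0.03201 = 6.634 m·K/W
Q' = ΔT/ΣR = (369.2 K − 284.8 K)/6.634 = 12.7 W/m

Q' = 12.7 W/m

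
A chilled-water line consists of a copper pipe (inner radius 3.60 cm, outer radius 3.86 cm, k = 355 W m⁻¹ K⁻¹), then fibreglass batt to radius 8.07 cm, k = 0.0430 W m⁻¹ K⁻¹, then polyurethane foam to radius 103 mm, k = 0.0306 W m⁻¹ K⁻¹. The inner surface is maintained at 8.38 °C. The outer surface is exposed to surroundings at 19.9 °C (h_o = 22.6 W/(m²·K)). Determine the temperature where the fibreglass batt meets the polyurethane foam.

T = 16.1 °C

Resistance network (inner→outer):
  R'_copper = ln(0.0386/0.0360)/(2πk) = 0.06973/(2π·355) = 3.126×10^-5 m·K/W
  R'_fibreglass batt = ln(0.0807/0.0386)/(2πk) = 0.7375/(2π·0.0430) = 2.730 m·K/W
  R'_polyurethane foam = ln(0.103/0.0807)/(2πk) = 0.2440/(2π·0.0306) = 1.269 m·K/W
  R'_conv,out = 1/(2πr h) = 1/(2π·0.103·22.6) = 0.06837 m·K/W
ΣR = 3.126×10^-5 + 2.730 + 1.269 + 0.06837 = 4.067 m·K/W
Q' = ΔT/ΣR = (8.38 °C − 19.9 °C)/4.067 = -2.833 W/m
From the inner boundary to the fibreglass batt/polyurethane foam interface, ΣR_partial = 2.730 m·K/W.
T_interface = T_in − Q'·ΣR_partial = 8.38 °C − (-2.833)(2.730) = 16.1 °C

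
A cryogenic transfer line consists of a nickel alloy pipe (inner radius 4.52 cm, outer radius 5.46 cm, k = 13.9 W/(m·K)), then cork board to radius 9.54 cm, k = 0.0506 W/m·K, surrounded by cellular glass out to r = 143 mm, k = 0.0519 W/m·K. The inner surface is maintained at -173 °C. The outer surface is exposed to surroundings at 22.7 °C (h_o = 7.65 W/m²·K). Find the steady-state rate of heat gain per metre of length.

Resistance network (inner→outer):
  R'_nickel alloy = ln(0.0546/0.0452)/(2πk) = 0.1889/(2π·13.9) = 0.002163 m·K/W
  R'_cork board = ln(0.0954/0.0546)/(2πk) = 0.5580/(2π·0.0506) = 1.755 m·K/W
  R'_cellular glass = ln(0.143/0.0954)/(2πk) = 0.4048/(2π·0.0519) = 1.241 m·K/W
  R'_conv,out = 1/(2πr h) = 1/(2π·0.143·7.65) = 0.1455 m·K/W
ΣR = 0.002163 + 1.755 + 1.241 + 0.1455 = 3.144 m·K/W
Q' = ΔT/ΣR = (-173 °C − 22.7 °C)/3.144 = -62.2 W/m
(Negative Q' ⇒ heat flows inward; heat gain = 62.2 W/m.)

Q' = 62.2 W/m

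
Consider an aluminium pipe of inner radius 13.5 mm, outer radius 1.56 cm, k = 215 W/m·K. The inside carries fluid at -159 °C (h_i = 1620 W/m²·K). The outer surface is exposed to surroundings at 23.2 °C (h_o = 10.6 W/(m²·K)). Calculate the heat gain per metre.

Treat each layer as a resistance in series:
  R'_conv,in = 1/(2πr h) = 1/(2π·0.0135·1620) = 0.007277 m·K/W
  R'_aluminium = ln(0.0156/0.0135)/(2πk) = 0.1446/(2π·215) = 1.070×10^-4 m·K/W
  R'_conv,out = 1/(2πr h) = 1/(2π·0.0156·10.6) = 0.9625 m·K/W
ΣR = 0.007277 + 1.070×10^-4 + 0.9625 = 0.9699 m·K/W
Q' = ΔT/ΣR = (-159 °C − 23.2 °C)/0.9699 = -188 W/m
(Negative Q' ⇒ heat flows inward; heat gain = 188 W/m.)

Q' = 188 W/m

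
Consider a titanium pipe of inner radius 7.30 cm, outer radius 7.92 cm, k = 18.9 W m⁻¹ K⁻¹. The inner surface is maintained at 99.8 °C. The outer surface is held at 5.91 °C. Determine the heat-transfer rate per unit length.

Q' = 2πk·ΔT/ln(r₂/r₁) = 2π × 18.9 × 93.89 / ln(0.0792/0.0730) = 1.37×10^5 W/m

Q' = 137 kW/m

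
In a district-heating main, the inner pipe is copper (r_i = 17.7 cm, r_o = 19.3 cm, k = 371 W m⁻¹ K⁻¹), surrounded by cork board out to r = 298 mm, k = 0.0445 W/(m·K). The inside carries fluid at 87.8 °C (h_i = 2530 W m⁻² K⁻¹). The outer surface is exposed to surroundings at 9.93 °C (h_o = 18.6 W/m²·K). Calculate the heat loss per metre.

Resistance network (inner→outer):
  R'_conv,in = 1/(2πr h) = 1/(2π·0.177·2530) = 3.554×10^-4 m·K/W
  R'_copper = ln(0.193/0.177)/(2πk) = 0.08654/(2π·371) = 3.712×10^-5 m·K/W
  R'_cork board = ln(0.298/0.193)/(2πk) = 0.4344/(2π·0.0445) = 1.554 m·K/W
  R'_conv,out = 1/(2πr h) = 1/(2π·0.298·18.6) = 0.02871 m·K/W
ΣR = 3.554×10^-4 + 3.712×10^-5 + 1.554 + 0.02871 = 1.583 m·K/W
Q' = ΔT/ΣR = (87.8 °C − 9.93 °C)/1.583 = 49.2 W/m

Q' = 49.2 W/m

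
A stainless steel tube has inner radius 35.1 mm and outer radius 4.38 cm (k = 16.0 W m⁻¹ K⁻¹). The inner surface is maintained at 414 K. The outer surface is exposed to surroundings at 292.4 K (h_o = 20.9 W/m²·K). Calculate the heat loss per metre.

Q' = 691 W/m

Treat each layer as a resistance in series:
  R'_stainless steel = ln(0.0438/0.0351)/(2πk) = 0.2214/(2π·16.0) = 0.002203 m·K/W
  R'_conv,out = 1/(2πr h) = 1/(2π·0.0438·20.9) = 0.1739 m·K/W
ΣR = 0.002203 + 0.1739 = 0.1761 m·K/W
Q' = ΔT/ΣR = (414 K − 292.4 K)/0.1761 = 691 W/m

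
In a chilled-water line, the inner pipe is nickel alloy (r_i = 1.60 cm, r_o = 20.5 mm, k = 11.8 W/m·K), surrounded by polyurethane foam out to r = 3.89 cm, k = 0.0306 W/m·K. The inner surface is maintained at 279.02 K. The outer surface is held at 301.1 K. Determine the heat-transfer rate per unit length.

Q' = 6.62 W/m

Resistance network (inner→outer):
  R'_nickel alloy = ln(0.0205/0.0160)/(2πk) = 0.2478/(2π·11.8) = 0.003343 m·K/W
  R'_polyurethane foam = ln(0.0389/0.0205)/(2πk) = 0.6406/(2π·0.0306) = 3.332 m·K/W
ΣR = 0.003343 + 3.332 = 3.335 m·K/W
Q' = ΔT/ΣR = (279.02 K − 301.1 K)/3.335 = -6.62 W/m
(Negative Q' ⇒ heat flows inward; heat gain = 6.62 W/m.)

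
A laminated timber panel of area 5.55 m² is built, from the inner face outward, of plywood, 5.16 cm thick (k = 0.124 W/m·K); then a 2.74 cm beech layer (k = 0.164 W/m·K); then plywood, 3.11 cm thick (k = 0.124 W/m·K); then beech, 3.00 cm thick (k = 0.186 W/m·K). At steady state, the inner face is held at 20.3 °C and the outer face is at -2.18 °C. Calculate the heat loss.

Series thermal resistances, inner to outer:
  R_plywood = L/(kA) = 0.0516/(0.124·5.55) = 0.07498 K/W
  R_beech = L/(kA) = 0.0274/(0.164·5.55) = 0.03010 K/W
  R_plywood = L/(kA) = 0.0311/(0.124·5.55) = 0.04519 K/W
  R_beech = L/(kA) = 0.0300/(0.186·5.55) = 0.02906 K/W
ΣR = 0.07498 + 0.03010 + 0.04519 + 0.02906 = 0.1793 K/W
Q = ΔT/ΣR = (20.3 °C − -2.18 °C)/0.1793 = 125 W

Q = 125 W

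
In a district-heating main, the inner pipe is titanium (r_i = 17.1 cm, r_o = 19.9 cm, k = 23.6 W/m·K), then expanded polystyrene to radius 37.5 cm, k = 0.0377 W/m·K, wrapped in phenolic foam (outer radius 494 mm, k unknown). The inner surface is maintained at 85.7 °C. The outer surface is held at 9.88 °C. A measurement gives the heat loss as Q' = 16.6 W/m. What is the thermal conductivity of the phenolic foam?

k = 0.0232 W/m·K

ΣR = ΔT/Q' = |85.7 − 9.88|/16.6 = 4.567 m·K/W
Known resistances:
  R'_titanium = ln(0.199/0.171)/(2πk) = 0.1516/(2π·23.6) = 0.001023 m·K/W
  R'_expanded polystyrene = ln(0.375/0.199)/(2πk) = 0.6336/(2π·0.0377) = 2.675 m·K/W
R_phenolic foam = ΣR − ΣR_known = 4.567 − 2.676 = 1.891 m·K/W
ln(r₂/r₁)/(2πk) = 1.891 ⇒ k = 0.2756/(2π·1.891) = 0.0232 W/m·K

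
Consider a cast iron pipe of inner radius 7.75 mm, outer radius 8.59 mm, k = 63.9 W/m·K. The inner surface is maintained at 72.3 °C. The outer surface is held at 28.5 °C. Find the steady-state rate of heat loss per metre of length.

Q' = 1.71×10^5 W/m

Q' = 2πk·ΔT/ln(r₂/r₁) = 2π × 63.9 × 43.8 / ln(0.00859/0.00775) = 1.71×10^5 W/m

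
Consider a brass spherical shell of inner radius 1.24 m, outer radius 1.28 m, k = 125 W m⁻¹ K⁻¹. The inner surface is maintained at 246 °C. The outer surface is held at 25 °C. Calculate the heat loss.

Q = 4πk·ΔT/(1/r₁ − 1/r₂) = 4π × 125 × 221 / (1/1.24 − 1/1.28) = 1.38×10^7 W

Q = 13800 kW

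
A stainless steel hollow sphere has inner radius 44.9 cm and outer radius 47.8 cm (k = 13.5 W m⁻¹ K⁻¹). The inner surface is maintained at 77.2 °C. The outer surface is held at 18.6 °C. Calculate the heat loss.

Q = 4πk·ΔT/(1/r₁ − 1/r₂) = 4π × 13.5 × 58.6 / (1/0.449 − 1/0.478) = 73600 W

Q = 73.6 kW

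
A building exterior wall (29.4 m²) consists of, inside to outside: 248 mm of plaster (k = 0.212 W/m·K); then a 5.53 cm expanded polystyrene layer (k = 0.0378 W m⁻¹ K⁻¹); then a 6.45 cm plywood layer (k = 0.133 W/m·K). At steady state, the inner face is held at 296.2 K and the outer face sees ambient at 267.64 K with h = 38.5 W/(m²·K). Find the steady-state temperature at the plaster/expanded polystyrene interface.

T = 285.6 K

Resistance network (inner→outer):
  R_plaster = L/(kA) = 0.248/(0.212·29.4) = 0.03979 K/W
  R_expanded polystyrene = L/(kA) = 0.0553/(0.0378·29.4) = 0.04976 K/W
  R_plywood = L/(kA) = 0.0645/(0.133·29.4) = 0.01650 K/W
  R_conv,out = 1/(hA) = 1/(38.5·29.4) = 8.835×10^-4 K/W
ΣR = 0.03979 + 0.04976 + 0.01650 + 8.835×10^-4 = 0.1069 K/W
Q = ΔT/ΣR = (296.2 K − 267.64 K)/0.1069 = 267.2 W
From the inner boundary to the plaster/expanded polystyrene interface, ΣR_partial = 0.03979 K/W.
T_interface = T_in − Q·ΣR_partial = 296.2 K − (267.2)(0.03979) = 285.6 K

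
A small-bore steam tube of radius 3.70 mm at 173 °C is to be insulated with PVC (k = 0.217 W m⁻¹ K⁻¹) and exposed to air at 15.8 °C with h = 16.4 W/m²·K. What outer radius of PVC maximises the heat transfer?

r_cr = 1.32 cm

For a cylinder, r_cr = k_ins/h = 0.217/16.4 = 0.0132 m = 1.32 cm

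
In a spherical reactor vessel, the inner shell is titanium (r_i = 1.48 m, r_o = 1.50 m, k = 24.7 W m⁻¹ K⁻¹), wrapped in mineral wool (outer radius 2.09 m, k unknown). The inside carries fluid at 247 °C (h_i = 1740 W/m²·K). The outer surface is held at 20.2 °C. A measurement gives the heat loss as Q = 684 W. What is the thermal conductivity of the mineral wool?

ΣR = ΔT/Q = |247 − 20.2|/684 = 0.3316 K/W
Known resistances:
  R_conv,in = 1/(4πr²h) = 1/(4π·1.48²·1740) = 2.088×10^-5 K/W
  R_titanium = (1/1.48 − 1/1.50)/(4πk) = 0.009009/(4π·24.7) = 2.902×10^-5 K/W
R_mineral wool = ΣR − ΣR_known = 0.3316 − 4.990×10^-5 = 0.3316 K/W
(1/r₁−1/r₂)/(4πk) = 0.3316 ⇒ k = 0.1882/(4π·0.3316) = 0.0452 W/m·K

k = 0.0452 W/m·K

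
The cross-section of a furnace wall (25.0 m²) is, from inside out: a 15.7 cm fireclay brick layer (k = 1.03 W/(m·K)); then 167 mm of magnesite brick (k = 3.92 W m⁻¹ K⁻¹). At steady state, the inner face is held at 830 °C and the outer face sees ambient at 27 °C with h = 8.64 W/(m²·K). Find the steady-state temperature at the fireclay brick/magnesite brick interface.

T = 436 °C

Series thermal resistances, inner to outer:
  R_fireclay brick = L/(kA) = 0.157/(1.03·25.0) = 0.006097 K/W
  R_magnesite brick = L/(kA) = 0.167/(3.92·25.0) = 0.001704 K/W
  R_conv,out = 1/(hA) = 1/(8.64·25.0) = 0.004630 K/W
ΣR = 0.006097 + 0.001704 + 0.004630 = 0.01243 K/W
Q = ΔT/ΣR = (830 °C − 27 °C)/0.01243 = 64600 W
From the inner boundary to the fireclay brick/magnesite brick interface, ΣR_partial = 0.006097 K/W.
T_interface = T_in − Q·ΣR_partial = 830 °C − (64600)(0.006097) = 436 °C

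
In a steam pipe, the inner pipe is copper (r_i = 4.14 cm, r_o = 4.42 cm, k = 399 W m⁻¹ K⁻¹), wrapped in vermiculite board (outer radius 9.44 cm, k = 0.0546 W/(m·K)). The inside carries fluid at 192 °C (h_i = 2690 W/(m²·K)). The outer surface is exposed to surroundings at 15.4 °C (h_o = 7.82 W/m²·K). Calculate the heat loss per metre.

Treat each layer as a resistance in series:
  R'_conv,in = 1/(2πr h) = 1/(2π·0.0414·2690) = 0.001429 m·K/W
  R'_copper = ln(0.0442/0.0414)/(2πk) = 0.06544/(2π·399) = 2.610×10^-5 m·K/W
  R'_vermiculite board = ln(0.0944/0.0442)/(2πk) = 0.7588/(2π·0.0546) = 2.212 m·K/W
  R'_conv,out = 1/(2πr h) = 1/(2π·0.0944·7.82) = 0.2156 m·K/W
ΣR = 0.001429 + 2.610×10^-5 + 2.212 + 0.2156 = 2.429 m·K/W
Q' = ΔT/ΣR = (192 °C − 15.4 °C)/2.429 = 72.7 W/m

Q' = 72.7 W/m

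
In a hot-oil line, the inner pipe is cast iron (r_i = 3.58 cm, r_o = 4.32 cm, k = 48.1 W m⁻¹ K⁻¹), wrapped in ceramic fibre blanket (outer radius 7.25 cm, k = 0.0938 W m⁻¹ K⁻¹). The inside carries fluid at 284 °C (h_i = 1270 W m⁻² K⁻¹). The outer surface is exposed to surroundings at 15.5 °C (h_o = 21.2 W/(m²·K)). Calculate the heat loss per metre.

Q' = 272 W/m

Resistance network (inner→outer):
  R'_conv,in = 1/(2πr h) = 1/(2π·0.0358·1270) = 0.003501 m·K/W
  R'_cast iron = ln(0.0432/0.0358)/(2πk) = 0.1879/(2π·48.1) = 6.217×10^-4 m·K/W
  R'_ceramic fibre blanket = ln(0.0725/0.0432)/(2πk) = 0.5177/(2π·0.0938) = 0.8785 m·K/W
  R'_conv,out = 1/(2πr h) = 1/(2π·0.0725·21.2) = 0.1035 m·K/W
ΣR = 0.003501 + 6.217×10^-4 + 0.8785 + 0.1035 = 0.9861 m·K/W
Q' = ΔT/ΣR = (284 °C − 15.5 °C)/0.9861 = 272 W/m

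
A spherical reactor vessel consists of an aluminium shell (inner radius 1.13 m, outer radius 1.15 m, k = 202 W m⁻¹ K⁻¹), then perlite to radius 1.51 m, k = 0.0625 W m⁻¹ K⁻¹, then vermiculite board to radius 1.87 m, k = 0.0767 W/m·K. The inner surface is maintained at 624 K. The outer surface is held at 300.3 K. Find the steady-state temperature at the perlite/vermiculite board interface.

T = 408 K

Series thermal resistances, inner to outer:
  R_aluminium = (1/1.13 − 1/1.15)/(4πk) = 0.01539/(4π·202) = 6.063×10^-6 K/W
  R_perlite = (1/1.15 − 1/1.51)/(4πk) = 0.2073/(4π·0.0625) = 0.2640 K/W
  R_vermiculite board = (1/1.51 − 1/1.87)/(4πk) = 0.1275/(4π·0.0767) = 0.1323 K/W
ΣR = 6.063×10^-6 + 0.2640 + 0.1323 = 0.3963 K/W
Q = ΔT/ΣR = (624 K − 300.3 K)/0.3963 = 816.8 W
From the inner boundary to the perlite/vermiculite board interface, ΣR_partial = 0.2640 K/W.
T_interface = T_in − Q·ΣR_partial = 624 K − (816.8)(0.2640) = 408 K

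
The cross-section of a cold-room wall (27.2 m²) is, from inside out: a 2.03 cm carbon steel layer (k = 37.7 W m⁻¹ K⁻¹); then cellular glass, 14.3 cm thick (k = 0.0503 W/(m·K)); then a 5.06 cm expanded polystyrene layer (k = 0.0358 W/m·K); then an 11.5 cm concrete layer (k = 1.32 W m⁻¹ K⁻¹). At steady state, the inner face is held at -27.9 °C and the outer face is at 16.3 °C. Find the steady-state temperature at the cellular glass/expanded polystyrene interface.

T = 1.03 °C

Series thermal resistances, inner to outer:
  R_carbon steel = L/(kA) = 0.0203/(37.7·27.2) = 1.980×10^-5 K/W
  R_cellular glass = L/(kA) = 0.143/(0.0503·27.2) = 0.1045 K/W
  R_expanded polystyrene = L/(kA) = 0.0506/(0.0358·27.2) = 0.05196 K/W
  R_concrete = L/(kA) = 0.115/(1.32·27.2) = 0.003203 K/W
ΣR = 1.980×10^-5 + 0.1045 + 0.05196 + 0.003203 = 0.1597 K/W
Q = ΔT/ΣR = (-27.9 °C − 16.3 °C)/0.1597 = -276.8 W
From the inner boundary to the cellular glass/expanded polystyrene interface, ΣR_partial = 0.1045 K/W.
T_interface = T_in − Q·ΣR_partial = -27.9 °C − (-276.8)(0.1045) = 1.03 °C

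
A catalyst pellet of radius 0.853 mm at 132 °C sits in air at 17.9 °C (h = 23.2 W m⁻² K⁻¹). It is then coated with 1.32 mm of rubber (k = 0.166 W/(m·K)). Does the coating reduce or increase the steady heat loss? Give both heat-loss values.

increases: 0.0242 → 0.107 W

Critical radius for a sphere: r_cr = 2k/h = 0.0143 m = 1.43 cm.
Outer radius after coating: r₂ = 8.53×10^-4 + 0.00132 = 0.002173 m.
Since r₁ < r_cr and r₂ ≤ r_cr, the coating moves toward the maximum at r_cr — heat loss rises.
Bare: R = 1/(4πr₁²h) = 4714 K/W; Q = 114.1/4714 = 0.0242 W.
Coated: R = R_cond + R_conv = 1068 K/W; Q = 114.1/1068 = 0.107 W.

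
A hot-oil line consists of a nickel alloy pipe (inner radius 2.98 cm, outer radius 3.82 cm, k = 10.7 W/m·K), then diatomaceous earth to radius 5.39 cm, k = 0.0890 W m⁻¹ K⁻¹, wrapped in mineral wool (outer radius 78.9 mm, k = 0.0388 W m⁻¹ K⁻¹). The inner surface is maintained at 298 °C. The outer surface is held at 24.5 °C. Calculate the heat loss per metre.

Series thermal resistances, inner to outer:
  R'_nickel alloy = ln(0.0382/0.0298)/(2πk) = 0.2483/(2π·10.7) = 0.003694 m·K/W
  R'_diatomaceous earth = ln(0.0539/0.0382)/(2πk) = 0.3443/(2π·0.0890) = 0.6157 m·K/W
  R'_mineral wool = ln(0.0789/0.0539)/(2πk) = 0.3811/(2π·0.0388) = 1.563 m·K/W
ΣR = 0.003694 + 0.6157 + 1.563 = 2.182 m·K/W
Q' = ΔT/ΣR = (298 °C − 24.5 °C)/2.182 = 125 W/m

Q' = 125 W/m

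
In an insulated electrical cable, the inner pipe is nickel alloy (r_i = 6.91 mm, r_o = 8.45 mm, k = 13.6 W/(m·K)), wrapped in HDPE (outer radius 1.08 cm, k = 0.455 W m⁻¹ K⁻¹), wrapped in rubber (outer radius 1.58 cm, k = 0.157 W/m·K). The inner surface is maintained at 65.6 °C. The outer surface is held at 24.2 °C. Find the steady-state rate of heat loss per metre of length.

Series thermal resistances, inner to outer:
  R'_nickel alloy = ln(0.00845/0.00691)/(2πk) = 0.2012/(2π·13.6) = 0.002355 m·K/W
  R'_HDPE = ln(0.0108/0.00845)/(2πk) = 0.2454/(2π·0.455) = 0.08583 m·K/W
  R'_rubber = ln(0.0158/0.0108)/(2πk) = 0.3805/(2π·0.157) = 0.3857 m·K/W
ΣR = 0.002355 + 0.08583 + 0.3857 = 0.4739 m·K/W
Q' = ΔT/ΣR = (65.6 °C − 24.2 °C)/0.4739 = 87.4 W/m

Q' = 87.4 W/m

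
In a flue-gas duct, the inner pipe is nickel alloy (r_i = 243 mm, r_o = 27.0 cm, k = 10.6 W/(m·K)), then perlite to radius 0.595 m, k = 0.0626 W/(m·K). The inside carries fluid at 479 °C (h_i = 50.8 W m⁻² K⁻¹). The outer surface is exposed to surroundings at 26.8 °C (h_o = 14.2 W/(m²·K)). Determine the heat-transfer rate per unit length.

Series thermal resistances, inner to outer:
  R'_conv,in = 1/(2πr h) = 1/(2π·0.243·50.8) = 0.01289 m·K/W
  R'_nickel alloy = ln(0.270/0.243)/(2πk) = 0.1054/(2π·10.6) = 0.001582 m·K/W
  R'_perlite = ln(0.595/0.270)/(2πk) = 0.7901/(2π·0.0626) = 2.009 m·K/W
  R'_conv,out = 1/(2πr h) = 1/(2π·0.595·14.2) = 0.01884 m·K/W
ΣR = 0.01289 + 0.001582 + 2.009 + 0.01884 = 2.042 m·K/W
Q' = ΔT/ΣR = (479 °C − 26.8 °C)/2.042 = 221 W/m

Q' = 221 W/m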